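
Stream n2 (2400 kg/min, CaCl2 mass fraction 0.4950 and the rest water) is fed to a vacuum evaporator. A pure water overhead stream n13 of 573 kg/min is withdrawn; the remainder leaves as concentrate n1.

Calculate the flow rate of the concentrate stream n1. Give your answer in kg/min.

Concentrate = 2400 − 573 = 1827 kg/min.

1827 kg/min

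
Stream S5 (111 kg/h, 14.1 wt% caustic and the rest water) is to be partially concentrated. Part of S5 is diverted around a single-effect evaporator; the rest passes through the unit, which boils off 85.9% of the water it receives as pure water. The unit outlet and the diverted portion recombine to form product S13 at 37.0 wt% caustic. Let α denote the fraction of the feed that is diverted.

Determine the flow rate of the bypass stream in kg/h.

17.9 kg/h

All 111×0.141 = 15.651 kg/h of caustic reaches S13, so S13 = 15.651/0.370 = 42.3 kg/h and vapour = 68.7 kg/h.
The evaporator receives (1−α)·111 of feed at 0.859 water and removes 0.859 of that water:
0.859×0.859×(1−α)×111 = 68.7
(1−α) = 68.7/81.905 = 0.8388;  α = 0.1612.
Bypass flow = 0.1612×111 = 17.896 kg/h.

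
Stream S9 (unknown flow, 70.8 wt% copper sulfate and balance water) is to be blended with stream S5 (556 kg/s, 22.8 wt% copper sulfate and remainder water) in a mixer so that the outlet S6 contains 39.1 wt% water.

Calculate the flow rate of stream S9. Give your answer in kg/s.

Let S9 be the unknown flow. Total out = 556 + S9.
water balance: 429.23 + 0.292·S9 = 0.391·(556 + S9)
(0.292 − 0.391)·S9 = 0.391×556 − 429.23 = -211.84
S9 = -211.84 / -0.099 = 2139.8 kg/s

2140 kg/s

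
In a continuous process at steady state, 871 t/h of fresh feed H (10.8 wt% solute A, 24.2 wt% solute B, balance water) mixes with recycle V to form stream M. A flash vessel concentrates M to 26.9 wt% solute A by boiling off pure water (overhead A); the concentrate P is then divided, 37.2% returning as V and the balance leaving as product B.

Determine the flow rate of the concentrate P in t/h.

Overall solute A balance (none leaves overhead): solute A in fresh feed = solute A in product, i.e. 871×0.108 = (1−0.372)·P·0.269.
P = 94.068/(0.269×0.628) = 556.84 t/h.

556.8 t/h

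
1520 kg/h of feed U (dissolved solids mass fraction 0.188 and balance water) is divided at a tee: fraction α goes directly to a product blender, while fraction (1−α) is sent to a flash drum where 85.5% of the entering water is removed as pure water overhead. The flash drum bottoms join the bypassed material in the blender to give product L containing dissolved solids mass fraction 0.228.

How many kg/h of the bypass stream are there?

1136 kg/h

All 1520×0.188 = 285.76 kg/h of dissolved solids reaches L, so L = 285.76/0.228 = 1253.3 kg/h and vapour = 266.67 kg/h.
The evaporator receives (1−α)·1520 of feed at 0.812 water and removes 0.855 of that water:
0.855×0.812×(1−α)×1520 = 266.67
(1−α) = 266.67/1055.3 = 0.2527;  α = 0.7473.
Bypass flow = 0.7473×1520 = 1135.9 kg/h.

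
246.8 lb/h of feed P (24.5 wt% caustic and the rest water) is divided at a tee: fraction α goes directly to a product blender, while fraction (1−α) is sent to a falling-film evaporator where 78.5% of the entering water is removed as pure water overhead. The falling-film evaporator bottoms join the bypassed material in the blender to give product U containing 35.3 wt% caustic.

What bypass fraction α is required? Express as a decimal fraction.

All 246.8×0.245 = 60.466 lb/h of caustic reaches U, so U = 60.466/0.353 = 171.29 lb/h and vapour = 75.508 lb/h.
The evaporator receives (1−α)·246.8 of feed at 0.755 water and removes 0.785 of that water:
0.785×0.755×(1−α)×246.8 = 75.508
(1−α) = 75.508/146.27 = 0.5162;  α = 0.4838.

0.484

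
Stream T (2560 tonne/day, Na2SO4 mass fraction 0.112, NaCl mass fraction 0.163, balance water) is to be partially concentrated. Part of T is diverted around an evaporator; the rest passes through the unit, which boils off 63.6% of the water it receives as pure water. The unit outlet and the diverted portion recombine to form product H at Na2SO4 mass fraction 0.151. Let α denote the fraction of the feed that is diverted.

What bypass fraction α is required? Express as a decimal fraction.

All 2560×0.112 = 286.72 tonne/day of Na2SO4 reaches H, so H = 286.72/0.151 = 1898.8 tonne/day and vapour = 661.19 tonne/day.
The evaporator receives (1−α)·2560 of feed at 0.725 water and removes 0.636 of that water:
0.636×0.725×(1−α)×2560 = 661.19
(1−α) = 661.19/1180.4 = 0.5601;  α = 0.4399.

0.440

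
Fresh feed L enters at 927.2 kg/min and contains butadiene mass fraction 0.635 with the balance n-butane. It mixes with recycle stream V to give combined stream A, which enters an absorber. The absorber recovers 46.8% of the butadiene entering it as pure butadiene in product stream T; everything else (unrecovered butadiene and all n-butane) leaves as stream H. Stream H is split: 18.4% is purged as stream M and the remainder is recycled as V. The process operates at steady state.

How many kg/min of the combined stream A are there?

n-butane enters only via L and leaves only via the purge: 927.2×0.365 = 0.184×(n-butane in H), and the absorber passes all n-butane, so n-butane in A = n-butane in H = 1839.3 kg/min.
butadiene in A: m_A = 927.2×0.635 + (1−0.184)·(1−0.468)·m_A, so m_A = 588.77/0.5659 = 1040.4 kg/min.
A = 1040.4 + 1839.3 = 2879.7 kg/min.

2880 kg/min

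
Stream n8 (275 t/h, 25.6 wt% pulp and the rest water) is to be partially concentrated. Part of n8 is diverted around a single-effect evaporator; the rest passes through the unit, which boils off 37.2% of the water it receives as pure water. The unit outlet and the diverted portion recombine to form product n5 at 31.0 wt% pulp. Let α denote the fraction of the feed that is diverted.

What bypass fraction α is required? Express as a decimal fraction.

All 275×0.256 = 70.4 t/h of pulp reaches n5, so n5 = 70.4/0.310 = 227.1 t/h and vapour = 47.903 t/h.
The evaporator receives (1−α)·275 of feed at 0.744 water and removes 0.372 of that water:
0.372×0.744×(1−α)×275 = 47.903
(1−α) = 47.903/76.111 = 0.6294;  α = 0.3706.

0.371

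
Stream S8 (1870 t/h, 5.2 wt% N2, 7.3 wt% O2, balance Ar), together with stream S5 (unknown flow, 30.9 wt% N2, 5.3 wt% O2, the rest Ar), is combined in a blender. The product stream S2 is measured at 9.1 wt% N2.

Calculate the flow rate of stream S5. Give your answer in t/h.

334.5 t/h

Let S5 be the unknown flow. Total out = 1870 + S5.
N2 balance: 97.24 + 0.309·S5 = 0.091·(1870 + S5)
(0.309 − 0.091)·S5 = 0.091×1870 − 97.24 = 72.93
S5 = 72.93 / 0.218 = 334.54 t/h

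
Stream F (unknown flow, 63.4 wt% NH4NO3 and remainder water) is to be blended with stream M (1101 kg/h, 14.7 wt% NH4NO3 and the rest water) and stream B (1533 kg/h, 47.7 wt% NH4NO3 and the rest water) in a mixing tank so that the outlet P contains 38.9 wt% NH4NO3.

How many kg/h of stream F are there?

Let F be the unknown flow. Total out = 2634 + F.
NH4NO3 balance: 893.09 + 0.634·F = 0.389·(2634 + F)
(0.634 − 0.389)·F = 0.389×2634 − 893.09 = 131.54
F = 131.54 / 0.245 = 536.89 kg/h

536.9 kg/h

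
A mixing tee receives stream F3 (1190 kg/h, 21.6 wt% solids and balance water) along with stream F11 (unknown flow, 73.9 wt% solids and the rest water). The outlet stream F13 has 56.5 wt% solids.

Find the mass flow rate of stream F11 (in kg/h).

Let F11 be the unknown flow. Total out = 1190 + F11.
solids balance: 257.04 + 0.739·F11 = 0.565·(1190 + F11)
(0.739 − 0.565)·F11 = 0.565×1190 − 257.04 = 415.31
F11 = 415.31 / 0.174 = 2386.8 kg/h

2387 kg/h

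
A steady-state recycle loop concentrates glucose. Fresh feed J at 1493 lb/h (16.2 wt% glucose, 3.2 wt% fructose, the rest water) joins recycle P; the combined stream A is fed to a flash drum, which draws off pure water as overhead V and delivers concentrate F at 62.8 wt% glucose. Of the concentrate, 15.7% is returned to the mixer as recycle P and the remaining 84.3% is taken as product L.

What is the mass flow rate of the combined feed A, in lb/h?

Overall glucose balance (none leaves overhead): glucose in fresh feed = glucose in product, i.e. 1493×0.162 = (1−0.157)·F·0.628.
F = 241.87/(0.628×0.843) = 456.86 lb/h.
Recycle P = 0.157×456.86 = 71.728 lb/h.
Combined feed A = 1493 + 71.728 = 1564.7 lb/h.

1565 lb/h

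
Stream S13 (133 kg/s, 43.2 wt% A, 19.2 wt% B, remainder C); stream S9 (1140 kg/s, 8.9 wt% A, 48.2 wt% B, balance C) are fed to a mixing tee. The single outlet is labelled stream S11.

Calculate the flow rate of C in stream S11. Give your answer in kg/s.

C out = C in = 133×0.376 + 1140×0.429 = 539.07 kg/s.

539.1 kg/s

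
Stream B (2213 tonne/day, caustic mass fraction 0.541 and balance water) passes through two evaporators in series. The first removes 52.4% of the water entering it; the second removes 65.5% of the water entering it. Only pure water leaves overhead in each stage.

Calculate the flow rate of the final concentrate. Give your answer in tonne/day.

1364 tonne/day

water in feed = 2213×0.459 = 1015.8 tonne/day.
After stage 1: water left = (1−0.524)×1015.8 = 483.51; stream total = 1680.7 tonne/day.
After stage 2: water left = (1−0.655)×483.51 = 166.81; final concentrate = 1364 tonne/day.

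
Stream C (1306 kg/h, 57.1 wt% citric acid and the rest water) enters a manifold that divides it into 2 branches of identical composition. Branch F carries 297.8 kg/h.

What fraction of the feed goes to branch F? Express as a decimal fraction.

0.228

Fraction to F = 297.8/1306 = 0.2280.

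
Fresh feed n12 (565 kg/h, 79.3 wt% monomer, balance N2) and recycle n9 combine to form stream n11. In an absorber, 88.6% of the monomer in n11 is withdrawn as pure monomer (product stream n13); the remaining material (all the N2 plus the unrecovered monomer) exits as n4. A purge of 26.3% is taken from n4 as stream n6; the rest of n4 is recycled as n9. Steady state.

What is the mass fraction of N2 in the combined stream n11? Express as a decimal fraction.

N2 enters only via n12 and leaves only via the purge: 565×0.207 = 0.263×(N2 in n4), and the absorber passes all N2, so N2 in n11 = N2 in n4 = 444.7 kg/h.
monomer in n11: m_A = 565×0.793 + (1−0.263)·(1−0.886)·m_A, so m_A = 448.05/0.9160 = 489.14 kg/h.
n11 = 489.14 + 444.7 = 933.84 kg/h.
N2 fraction in n11 = 444.7/933.84 = 0.476.

0.476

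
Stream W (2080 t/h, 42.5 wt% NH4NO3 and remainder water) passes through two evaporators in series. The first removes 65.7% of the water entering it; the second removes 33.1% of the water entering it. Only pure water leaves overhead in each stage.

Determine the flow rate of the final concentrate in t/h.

1158 t/h

water in feed = 2080×0.575 = 1196 t/h.
After stage 1: water left = (1−0.657)×1196 = 410.23; stream total = 1294.2 t/h.
After stage 2: water left = (1−0.331)×410.23 = 274.44; final concentrate = 1158.4 t/h.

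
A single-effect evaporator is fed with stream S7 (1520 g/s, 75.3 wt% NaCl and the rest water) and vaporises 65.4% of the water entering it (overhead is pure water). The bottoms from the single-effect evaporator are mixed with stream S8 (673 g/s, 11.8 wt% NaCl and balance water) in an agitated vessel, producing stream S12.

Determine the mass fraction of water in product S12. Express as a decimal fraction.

Vapour removed = 0.654×0.247×1520 = 245.54 g/s; concentrate = 1274.5 g/s.
water reaching the mixer = 129.9 (from concentrate) + 673×0.882 = 723.49 g/s.
Product flow = 1274.5 + 673 = 1947.5 g/s; water fraction = 0.372.

0.372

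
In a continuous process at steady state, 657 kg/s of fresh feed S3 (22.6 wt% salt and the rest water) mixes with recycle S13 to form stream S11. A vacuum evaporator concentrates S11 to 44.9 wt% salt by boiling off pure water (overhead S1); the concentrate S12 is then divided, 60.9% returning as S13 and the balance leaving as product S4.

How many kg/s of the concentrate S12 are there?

845.8 kg/s

Overall salt balance (none leaves overhead): salt in fresh feed = salt in product, i.e. 657×0.226 = (1−0.609)·S12·0.449.
S12 = 148.48/(0.449×0.391) = 845.77 kg/s.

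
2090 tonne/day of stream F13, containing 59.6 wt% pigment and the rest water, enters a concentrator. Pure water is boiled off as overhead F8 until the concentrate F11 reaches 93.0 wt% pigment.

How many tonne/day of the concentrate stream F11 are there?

1339 tonne/day

pigment is conserved: 2090×0.596 = 1245.6 tonne/day all reports to the concentrate.
Concentrate = 1245.6/(target fraction) = 1339.4 tonne/day.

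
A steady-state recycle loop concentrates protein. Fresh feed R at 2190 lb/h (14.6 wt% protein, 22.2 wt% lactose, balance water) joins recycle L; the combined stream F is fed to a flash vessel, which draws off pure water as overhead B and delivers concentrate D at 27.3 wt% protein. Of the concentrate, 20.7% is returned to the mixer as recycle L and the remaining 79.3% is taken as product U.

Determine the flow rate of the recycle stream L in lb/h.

Overall protein balance (none leaves overhead): protein in fresh feed = protein in product, i.e. 2190×0.146 = (1−0.207)·D·0.273.
D = 319.74/(0.273×0.793) = 1476.9 lb/h.
Recycle L = 0.207×1476.9 = 305.73 lb/h.

305.7 lb/h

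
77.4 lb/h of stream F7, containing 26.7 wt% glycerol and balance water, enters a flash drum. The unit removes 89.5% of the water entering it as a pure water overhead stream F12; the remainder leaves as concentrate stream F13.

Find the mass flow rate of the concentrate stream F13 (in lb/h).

water entering = 77.4×0.733 = 56.734 lb/h; overhead removed = 0.895×56.734 = 50.777 lb/h.
Concentrate = 77.4 − 50.777 = 26.623 lb/h.

26.62 lb/h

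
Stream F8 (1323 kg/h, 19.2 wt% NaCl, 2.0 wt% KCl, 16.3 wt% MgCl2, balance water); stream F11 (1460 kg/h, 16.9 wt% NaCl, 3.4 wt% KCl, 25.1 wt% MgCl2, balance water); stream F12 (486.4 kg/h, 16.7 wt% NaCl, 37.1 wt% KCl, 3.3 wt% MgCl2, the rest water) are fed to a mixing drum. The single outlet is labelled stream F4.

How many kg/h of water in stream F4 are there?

water out = water in = 1323×0.625 + 1460×0.546 + 486.4×0.429 = 1832.7 kg/h.

1833 kg/h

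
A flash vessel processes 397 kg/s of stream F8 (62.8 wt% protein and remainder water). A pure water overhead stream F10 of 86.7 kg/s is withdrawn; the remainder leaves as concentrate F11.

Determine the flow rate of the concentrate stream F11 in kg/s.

310.3 kg/s

Concentrate = 397 − 86.7 = 310.3 kg/s.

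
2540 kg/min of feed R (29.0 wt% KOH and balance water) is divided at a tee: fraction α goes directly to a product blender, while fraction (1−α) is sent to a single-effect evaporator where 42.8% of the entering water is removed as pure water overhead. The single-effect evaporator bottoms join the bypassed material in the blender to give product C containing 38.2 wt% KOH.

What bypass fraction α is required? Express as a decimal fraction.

0.207

All 2540×0.290 = 736.6 kg/min of KOH reaches C, so C = 736.6/0.382 = 1928.3 kg/min and vapour = 611.73 kg/min.
The evaporator receives (1−α)·2540 of feed at 0.710 water and removes 0.428 of that water:
0.428×0.710×(1−α)×2540 = 611.73
(1−α) = 611.73/771.86 = 0.7925;  α = 0.2075.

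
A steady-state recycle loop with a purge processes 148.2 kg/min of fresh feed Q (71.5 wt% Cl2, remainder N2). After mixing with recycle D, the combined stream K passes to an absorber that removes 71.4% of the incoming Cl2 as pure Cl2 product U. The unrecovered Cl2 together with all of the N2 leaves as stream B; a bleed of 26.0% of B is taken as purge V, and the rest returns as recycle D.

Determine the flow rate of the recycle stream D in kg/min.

148.7 kg/min

N2 enters only via Q and leaves only via the purge: 148.2×0.285 = 0.260×(N2 in B), and the absorber passes all N2, so N2 in K = N2 in B = 162.45 kg/min.
Cl2 in K: m_A = 148.2×0.715 + (1−0.260)·(1−0.714)·m_A, so m_A = 105.96/0.7884 = 134.41 kg/min.
B = (1−0.714)×134.41 + 162.45 = 200.89 kg/min.
Recycle D = (1−0.260)×200.89 = 148.66 kg/min.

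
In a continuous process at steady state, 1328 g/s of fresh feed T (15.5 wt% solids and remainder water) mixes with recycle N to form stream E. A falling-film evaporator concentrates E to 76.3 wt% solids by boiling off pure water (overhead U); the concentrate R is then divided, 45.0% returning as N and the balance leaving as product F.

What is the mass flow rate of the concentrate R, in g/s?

490.5 g/s

Overall solids balance (none leaves overhead): solids in fresh feed = solids in product, i.e. 1328×0.155 = (1−0.450)·R·0.763.
R = 205.84/(0.763×0.550) = 490.5 g/s.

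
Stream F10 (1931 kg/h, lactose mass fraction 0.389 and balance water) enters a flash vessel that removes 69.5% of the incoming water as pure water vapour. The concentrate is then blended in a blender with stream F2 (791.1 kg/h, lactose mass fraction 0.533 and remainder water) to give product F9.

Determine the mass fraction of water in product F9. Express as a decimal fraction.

Vapour removed = 0.695×0.611×1931 = 819.99 kg/h; concentrate = 1111 kg/h.
water reaching the mixer = 359.85 (from concentrate) + 791.1×0.467 = 729.3 kg/h.
Product flow = 1111 + 791.1 = 1902.1 kg/h; water fraction = 0.383.

0.383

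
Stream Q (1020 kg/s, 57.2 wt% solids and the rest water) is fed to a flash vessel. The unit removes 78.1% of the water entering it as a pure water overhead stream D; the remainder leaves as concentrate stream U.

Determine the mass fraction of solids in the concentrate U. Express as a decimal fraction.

0.859

solids is not removed: 1020×0.572 = 583.44 kg/s of solids enters U.
water entering = 1020×0.428 = 436.56 kg/s; overhead removed = 0.781×436.56 = 340.95 kg/s.
Concentrate = 1020 − 340.95 = 679.05 kg/s.
Mass fraction = 583.44/679.05 = 0.859.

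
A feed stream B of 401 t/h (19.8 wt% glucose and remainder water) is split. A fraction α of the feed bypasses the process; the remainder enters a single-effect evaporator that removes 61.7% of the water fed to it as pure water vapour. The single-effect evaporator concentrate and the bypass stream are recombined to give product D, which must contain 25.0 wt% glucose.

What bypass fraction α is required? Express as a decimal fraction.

All 401×0.198 = 79.398 t/h of glucose reaches D, so D = 79.398/0.250 = 317.59 t/h and vapour = 83.408 t/h.
The evaporator receives (1−α)·401 of feed at 0.802 water and removes 0.617 of that water:
0.617×0.802×(1−α)×401 = 83.408
(1−α) = 83.408/198.43 = 0.4203;  α = 0.5797.

0.580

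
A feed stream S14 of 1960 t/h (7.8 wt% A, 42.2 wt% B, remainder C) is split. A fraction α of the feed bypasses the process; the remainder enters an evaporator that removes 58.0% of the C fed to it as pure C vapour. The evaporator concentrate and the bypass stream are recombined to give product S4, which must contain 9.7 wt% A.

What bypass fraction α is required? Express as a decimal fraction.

0.325

All 1960×0.078 = 152.88 t/h of A reaches S4, so S4 = 152.88/0.097 = 1576.1 t/h and vapour = 383.92 t/h.
The evaporator receives (1−α)·1960 of feed at 0.500 C and removes 0.580 of that C:
0.580×0.500×(1−α)×1960 = 383.92
(1−α) = 383.92/568.4 = 0.6754;  α = 0.3246.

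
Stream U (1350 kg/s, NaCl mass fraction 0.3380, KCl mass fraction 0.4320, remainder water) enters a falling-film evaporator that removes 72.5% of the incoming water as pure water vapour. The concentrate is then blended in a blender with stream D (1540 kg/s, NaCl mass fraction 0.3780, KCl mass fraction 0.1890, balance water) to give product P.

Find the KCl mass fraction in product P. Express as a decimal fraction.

Vapour removed = 0.725×0.230×1350 = 225.11 kg/s; concentrate = 1124.9 kg/s.
KCl reaching the mixer = 583.2 (from concentrate) + 1540×0.189 = 874.26 kg/s.
Product flow = 1124.9 + 1540 = 2664.9 kg/s; KCl fraction = 0.3281.

0.3281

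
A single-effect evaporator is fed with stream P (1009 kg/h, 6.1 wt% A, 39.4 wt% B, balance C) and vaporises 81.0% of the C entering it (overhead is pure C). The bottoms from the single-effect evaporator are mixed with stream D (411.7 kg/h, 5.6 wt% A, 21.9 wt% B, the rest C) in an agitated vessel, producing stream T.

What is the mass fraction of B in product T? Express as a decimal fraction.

Vapour removed = 0.810×0.545×1009 = 445.42 kg/h; concentrate = 563.58 kg/h.
B reaching the mixer = 397.55 (from concentrate) + 411.7×0.219 = 487.71 kg/h.
Product flow = 563.58 + 411.7 = 975.28 kg/h; B fraction = 0.500.

0.500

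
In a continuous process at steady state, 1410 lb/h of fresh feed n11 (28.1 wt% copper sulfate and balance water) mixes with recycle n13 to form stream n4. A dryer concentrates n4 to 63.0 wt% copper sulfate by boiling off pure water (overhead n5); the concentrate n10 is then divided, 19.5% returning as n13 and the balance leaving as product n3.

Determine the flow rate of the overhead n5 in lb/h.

781.1 lb/h

Overall copper sulfate balance (none leaves overhead): copper sulfate in fresh feed = copper sulfate in product, i.e. 1410×0.281 = (1−0.195)·n10·0.630.
n10 = 396.21/(0.630×0.805) = 781.25 lb/h.
Recycle n13 = 0.195×781.25 = 152.34 lb/h.
Combined feed n4 = 1410 + 152.34 = 1562.3 lb/h.
Overhead n5 = n4 − n10 = 1562.3 − 781.25 = 781.1 lb/h.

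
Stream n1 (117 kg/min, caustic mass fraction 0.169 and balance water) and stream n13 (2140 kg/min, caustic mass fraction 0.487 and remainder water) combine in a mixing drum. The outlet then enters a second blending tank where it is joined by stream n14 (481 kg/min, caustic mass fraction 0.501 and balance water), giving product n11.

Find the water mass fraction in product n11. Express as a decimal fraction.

Overall, product flow = 2738 kg/min.
water in = 117×0.831 + 2140×0.513 + 481×0.499 = 1435.1 kg/min.
water fraction in n11 = 0.524.

0.524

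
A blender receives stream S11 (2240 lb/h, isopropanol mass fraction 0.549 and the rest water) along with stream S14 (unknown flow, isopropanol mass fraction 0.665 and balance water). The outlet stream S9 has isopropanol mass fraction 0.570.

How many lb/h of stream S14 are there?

495.2 lb/h

Let S14 be the unknown flow. Total out = 2240 + S14.
isopropanol balance: 1229.8 + 0.665·S14 = 0.570·(2240 + S14)
(0.665 − 0.570)·S14 = 0.570×2240 − 1229.8 = 47.04
S14 = 47.04 / 0.095 = 495.16 lb/h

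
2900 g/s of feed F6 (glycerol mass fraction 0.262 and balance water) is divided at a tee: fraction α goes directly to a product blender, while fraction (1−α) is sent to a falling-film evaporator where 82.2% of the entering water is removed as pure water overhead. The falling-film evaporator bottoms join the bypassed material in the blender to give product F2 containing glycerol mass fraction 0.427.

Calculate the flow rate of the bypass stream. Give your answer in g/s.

1053 g/s

All 2900×0.262 = 759.8 g/s of glycerol reaches F2, so F2 = 759.8/0.427 = 1779.4 g/s and vapour = 1120.6 g/s.
The evaporator receives (1−α)·2900 of feed at 0.738 water and removes 0.822 of that water:
0.822×0.738×(1−α)×2900 = 1120.6
(1−α) = 1120.6/1759.2 = 0.6370;  α = 0.3630.
Bypass flow = 0.3630×2900 = 1052.7 g/s.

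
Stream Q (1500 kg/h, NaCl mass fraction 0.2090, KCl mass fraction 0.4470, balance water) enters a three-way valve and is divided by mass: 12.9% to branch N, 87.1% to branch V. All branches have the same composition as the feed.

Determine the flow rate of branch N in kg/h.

Branch N flow = 0.129×1500 = 193.5 kg/h.

193.5 kg/h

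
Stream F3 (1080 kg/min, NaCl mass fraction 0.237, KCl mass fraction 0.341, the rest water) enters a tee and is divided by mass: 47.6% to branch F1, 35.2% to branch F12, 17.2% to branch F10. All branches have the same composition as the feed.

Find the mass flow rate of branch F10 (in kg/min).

185.8 kg/min

Branch F10 flow = 0.172×1080 = 185.76 kg/min.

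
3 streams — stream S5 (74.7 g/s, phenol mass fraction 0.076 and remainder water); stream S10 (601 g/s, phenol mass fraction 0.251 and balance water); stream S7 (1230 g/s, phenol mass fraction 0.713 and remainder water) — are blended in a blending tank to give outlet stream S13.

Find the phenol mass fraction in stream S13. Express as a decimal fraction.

Total flow out = 74.7 + 601 + 1230 = 1905.7 g/s.
phenol in = 74.7×0.076 + 601×0.251 + 1230×0.713 = 1033.5 g/s.
phenol mass fraction in S13 = 1033.5/1905.7 = 0.542.

0.542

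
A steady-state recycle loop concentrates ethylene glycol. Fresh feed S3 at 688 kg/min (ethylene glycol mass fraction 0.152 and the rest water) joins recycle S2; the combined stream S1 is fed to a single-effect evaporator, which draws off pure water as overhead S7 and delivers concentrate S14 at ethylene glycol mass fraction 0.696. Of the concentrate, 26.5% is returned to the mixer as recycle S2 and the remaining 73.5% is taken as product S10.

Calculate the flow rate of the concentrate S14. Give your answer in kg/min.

Overall ethylene glycol balance (none leaves overhead): ethylene glycol in fresh feed = ethylene glycol in product, i.e. 688×0.152 = (1−0.265)·S14·0.696.
S14 = 104.58/(0.696×0.735) = 204.43 kg/min.

204.4 kg/min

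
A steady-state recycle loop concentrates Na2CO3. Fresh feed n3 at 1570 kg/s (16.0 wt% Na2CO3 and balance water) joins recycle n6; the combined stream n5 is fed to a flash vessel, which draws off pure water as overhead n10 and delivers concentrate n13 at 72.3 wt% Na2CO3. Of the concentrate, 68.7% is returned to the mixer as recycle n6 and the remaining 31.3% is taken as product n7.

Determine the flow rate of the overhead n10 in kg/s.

Overall Na2CO3 balance (none leaves overhead): Na2CO3 in fresh feed = Na2CO3 in product, i.e. 1570×0.160 = (1−0.687)·n13·0.723.
n13 = 251.2/(0.723×0.313) = 1110 kg/s.
Recycle n6 = 0.687×1110 = 762.59 kg/s.
Combined feed n5 = 1570 + 762.59 = 2332.6 kg/s.
Overhead n10 = n5 − n13 = 2332.6 − 1110 = 1222.6 kg/s.

1223 kg/s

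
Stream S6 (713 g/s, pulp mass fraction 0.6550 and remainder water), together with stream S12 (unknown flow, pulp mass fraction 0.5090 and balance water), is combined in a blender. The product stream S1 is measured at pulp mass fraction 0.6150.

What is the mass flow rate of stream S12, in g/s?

Let S12 be the unknown flow. Total out = 713 + S12.
pulp balance: 467.02 + 0.509·S12 = 0.615·(713 + S12)
(0.509 − 0.615)·S12 = 0.615×713 − 467.02 = -28.52
S12 = -28.52 / -0.106 = 269.06 g/s

269.1 g/s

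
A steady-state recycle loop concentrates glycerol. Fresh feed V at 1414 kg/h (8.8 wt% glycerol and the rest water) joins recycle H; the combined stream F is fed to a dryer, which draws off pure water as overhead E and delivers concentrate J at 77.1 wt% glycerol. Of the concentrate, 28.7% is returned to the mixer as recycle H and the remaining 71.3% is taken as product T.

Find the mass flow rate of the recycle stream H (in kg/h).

64.96 kg/h

Overall glycerol balance (none leaves overhead): glycerol in fresh feed = glycerol in product, i.e. 1414×0.088 = (1−0.287)·J·0.771.
J = 124.43/(0.771×0.713) = 226.35 kg/h.
Recycle H = 0.287×226.35 = 64.964 kg/h.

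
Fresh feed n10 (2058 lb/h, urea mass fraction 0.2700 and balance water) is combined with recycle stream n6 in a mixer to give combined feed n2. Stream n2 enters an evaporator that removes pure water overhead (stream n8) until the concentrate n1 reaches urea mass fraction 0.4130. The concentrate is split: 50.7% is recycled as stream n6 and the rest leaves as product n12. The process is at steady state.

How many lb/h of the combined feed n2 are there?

3442 lb/h

Overall urea balance (none leaves overhead): urea in fresh feed = urea in product, i.e. 2058×0.270 = (1−0.507)·n1·0.413.
n1 = 555.66/(0.413×0.493) = 2729.1 lb/h.
Recycle n6 = 0.507×2729.1 = 1383.6 lb/h.
Combined feed n2 = 2058 + 1383.6 = 3441.6 lb/h.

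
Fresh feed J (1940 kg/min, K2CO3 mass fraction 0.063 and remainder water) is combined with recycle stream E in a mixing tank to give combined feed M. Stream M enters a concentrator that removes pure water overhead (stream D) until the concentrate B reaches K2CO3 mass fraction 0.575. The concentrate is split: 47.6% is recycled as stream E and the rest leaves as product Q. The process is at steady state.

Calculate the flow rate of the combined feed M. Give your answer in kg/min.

2133 kg/min

Overall K2CO3 balance (none leaves overhead): K2CO3 in fresh feed = K2CO3 in product, i.e. 1940×0.063 = (1−0.476)·B·0.575.
B = 122.22/(0.575×0.524) = 405.64 kg/min.
Recycle E = 0.476×405.64 = 193.09 kg/min.
Combined feed M = 1940 + 193.09 = 2133.1 kg/min.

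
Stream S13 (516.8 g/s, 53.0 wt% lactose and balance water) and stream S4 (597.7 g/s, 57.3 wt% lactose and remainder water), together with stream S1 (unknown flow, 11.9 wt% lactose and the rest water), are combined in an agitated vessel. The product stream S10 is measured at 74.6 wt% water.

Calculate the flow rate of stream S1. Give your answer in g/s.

2469 g/s

Let S1 be the unknown flow. Total out = 1114.5 + S1.
water balance: 498.11 + 0.881·S1 = 0.746·(1114.5 + S1)
(0.881 − 0.746)·S1 = 0.746×1114.5 − 498.11 = 333.3
S1 = 333.3 / 0.135 = 2468.9 g/s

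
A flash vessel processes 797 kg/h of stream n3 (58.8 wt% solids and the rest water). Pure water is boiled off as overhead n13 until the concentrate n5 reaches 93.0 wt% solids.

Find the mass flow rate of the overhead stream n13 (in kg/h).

solids is conserved: 797×0.588 = 468.64 kg/h all reports to the concentrate.
Concentrate = 468.64/(target fraction) = 503.91 kg/h.
Overhead = 797 − 503.91 = 293.09 kg/h.

293.1 kg/h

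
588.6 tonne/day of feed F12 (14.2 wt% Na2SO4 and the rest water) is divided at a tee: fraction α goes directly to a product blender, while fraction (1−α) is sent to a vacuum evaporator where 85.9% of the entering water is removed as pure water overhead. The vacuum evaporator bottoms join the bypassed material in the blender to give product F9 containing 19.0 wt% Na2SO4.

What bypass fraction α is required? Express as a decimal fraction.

0.657

All 588.6×0.142 = 83.581 tonne/day of Na2SO4 reaches F9, so F9 = 83.581/0.190 = 439.9 tonne/day and vapour = 148.7 tonne/day.
The evaporator receives (1−α)·588.6 of feed at 0.858 water and removes 0.859 of that water:
0.859×0.858×(1−α)×588.6 = 148.7
(1−α) = 148.7/433.81 = 0.3428;  α = 0.6572.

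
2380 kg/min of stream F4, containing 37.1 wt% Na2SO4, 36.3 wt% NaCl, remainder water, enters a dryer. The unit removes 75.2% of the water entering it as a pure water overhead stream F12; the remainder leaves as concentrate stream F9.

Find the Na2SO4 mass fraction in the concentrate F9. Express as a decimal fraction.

Na2SO4 is not removed: 2380×0.371 = 882.98 kg/min of Na2SO4 enters F9.
water entering = 2380×0.266 = 633.08 kg/min; overhead removed = 0.752×633.08 = 476.08 kg/min.
Concentrate = 2380 − 476.08 = 1903.9 kg/min.
Mass fraction = 882.98/1903.9 = 0.464.

0.464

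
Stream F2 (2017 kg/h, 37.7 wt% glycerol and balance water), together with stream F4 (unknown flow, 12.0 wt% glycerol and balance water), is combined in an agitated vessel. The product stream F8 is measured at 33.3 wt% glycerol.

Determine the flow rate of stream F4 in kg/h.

Let F4 be the unknown flow. Total out = 2017 + F4.
glycerol balance: 760.41 + 0.120·F4 = 0.333·(2017 + F4)
(0.120 − 0.333)·F4 = 0.333×2017 − 760.41 = -88.748
F4 = -88.748 / -0.213 = 416.66 kg/h

416.7 kg/h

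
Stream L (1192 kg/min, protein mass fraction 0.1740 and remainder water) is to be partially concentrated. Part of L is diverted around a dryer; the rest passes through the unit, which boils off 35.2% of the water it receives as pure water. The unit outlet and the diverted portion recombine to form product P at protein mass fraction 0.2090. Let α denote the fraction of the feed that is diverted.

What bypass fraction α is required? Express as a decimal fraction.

All 1192×0.174 = 207.41 kg/min of protein reaches P, so P = 207.41/0.209 = 992.38 kg/min and vapour = 199.62 kg/min.
The evaporator receives (1−α)·1192 of feed at 0.826 water and removes 0.352 of that water:
0.352×0.826×(1−α)×1192 = 199.62
(1−α) = 199.62/346.58 = 0.5760;  α = 0.4240.

0.424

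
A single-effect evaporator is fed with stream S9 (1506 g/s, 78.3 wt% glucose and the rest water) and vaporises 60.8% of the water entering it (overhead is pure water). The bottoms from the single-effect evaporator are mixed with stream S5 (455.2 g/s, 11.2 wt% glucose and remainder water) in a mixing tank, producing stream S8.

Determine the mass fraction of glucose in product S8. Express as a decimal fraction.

0.698

Vapour removed = 0.608×0.217×1506 = 198.7 g/s; concentrate = 1307.3 g/s.
glucose reaching the mixer = 1179.2 (from concentrate) + 455.2×0.112 = 1230.2 g/s.
Product flow = 1307.3 + 455.2 = 1762.5 g/s; glucose fraction = 0.698.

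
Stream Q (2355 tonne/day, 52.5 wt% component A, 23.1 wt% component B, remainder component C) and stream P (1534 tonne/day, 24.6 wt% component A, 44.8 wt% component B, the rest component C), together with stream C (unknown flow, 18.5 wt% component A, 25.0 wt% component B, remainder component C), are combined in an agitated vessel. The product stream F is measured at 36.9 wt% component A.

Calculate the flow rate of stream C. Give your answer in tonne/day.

971.2 tonne/day

Let C be the unknown flow. Total out = 3889 + C.
component A balance: 1613.7 + 0.185·C = 0.369·(3889 + C)
(0.185 − 0.369)·C = 0.369×3889 − 1613.7 = -178.7
C = -178.7 / -0.184 = 971.18 tonne/day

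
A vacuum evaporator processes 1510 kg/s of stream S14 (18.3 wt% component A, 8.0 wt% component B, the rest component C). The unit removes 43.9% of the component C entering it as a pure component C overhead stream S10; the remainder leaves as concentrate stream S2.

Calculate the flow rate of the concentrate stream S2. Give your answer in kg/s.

component C entering = 1510×0.737 = 1112.9 kg/s; overhead removed = 0.439×1112.9 = 488.55 kg/s.
Concentrate = 1510 − 488.55 = 1021.5 kg/s.

1021 kg/s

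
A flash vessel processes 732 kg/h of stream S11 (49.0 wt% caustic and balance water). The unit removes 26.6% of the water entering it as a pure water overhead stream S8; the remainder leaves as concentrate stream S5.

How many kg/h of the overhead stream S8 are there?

water entering = 732×0.510 = 373.32 kg/h; overhead removed = 0.266×373.32 = 99.303 kg/h.

99.3 kg/h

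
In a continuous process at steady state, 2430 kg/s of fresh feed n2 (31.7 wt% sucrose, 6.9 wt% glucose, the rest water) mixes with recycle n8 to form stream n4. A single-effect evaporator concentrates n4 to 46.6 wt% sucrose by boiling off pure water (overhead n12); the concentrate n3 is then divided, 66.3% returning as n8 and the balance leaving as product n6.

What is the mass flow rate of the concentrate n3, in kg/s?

4905 kg/s

Overall sucrose balance (none leaves overhead): sucrose in fresh feed = sucrose in product, i.e. 2430×0.317 = (1−0.663)·n3·0.466.
n3 = 770.31/(0.466×0.337) = 4905.1 kg/s.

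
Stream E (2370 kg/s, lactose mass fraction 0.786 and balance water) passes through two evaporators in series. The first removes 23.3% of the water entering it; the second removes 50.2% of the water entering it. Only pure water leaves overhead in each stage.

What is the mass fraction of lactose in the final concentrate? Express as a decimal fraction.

water in feed = 2370×0.214 = 507.18 kg/s.
After stage 1: water left = (1−0.233)×507.18 = 389.01; stream total = 2251.8 kg/s.
After stage 2: water left = (1−0.502)×389.01 = 193.73; final concentrate = 2056.5 kg/s.
lactose fraction = 1862.8/2056.5 = 0.906.

0.906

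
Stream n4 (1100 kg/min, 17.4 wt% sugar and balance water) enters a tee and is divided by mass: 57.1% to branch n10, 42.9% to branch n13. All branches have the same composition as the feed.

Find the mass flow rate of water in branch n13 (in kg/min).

Branch n13 total = 0.429×1100 = 471.9 kg/min.
water in n13 = 0.826×471.9 = 389.79 kg/min.

389.8 kg/min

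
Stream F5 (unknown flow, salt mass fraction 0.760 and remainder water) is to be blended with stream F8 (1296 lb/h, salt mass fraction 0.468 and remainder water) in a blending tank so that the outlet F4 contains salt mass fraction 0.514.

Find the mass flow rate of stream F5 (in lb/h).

242.3 lb/h

Let F5 be the unknown flow. Total out = 1296 + F5.
salt balance: 606.53 + 0.760·F5 = 0.514·(1296 + F5)
(0.760 − 0.514)·F5 = 0.514×1296 − 606.53 = 59.616
F5 = 59.616 / 0.246 = 242.34 lb/h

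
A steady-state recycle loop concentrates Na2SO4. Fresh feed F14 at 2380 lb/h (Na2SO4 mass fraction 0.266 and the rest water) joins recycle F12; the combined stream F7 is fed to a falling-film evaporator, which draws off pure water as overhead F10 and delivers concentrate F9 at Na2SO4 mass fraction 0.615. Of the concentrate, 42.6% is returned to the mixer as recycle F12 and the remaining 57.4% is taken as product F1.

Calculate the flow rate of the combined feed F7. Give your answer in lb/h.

3144 lb/h

Overall Na2SO4 balance (none leaves overhead): Na2SO4 in fresh feed = Na2SO4 in product, i.e. 2380×0.266 = (1−0.426)·F9·0.615.
F9 = 633.08/(0.615×0.574) = 1793.4 lb/h.
Recycle F12 = 0.426×1793.4 = 763.98 lb/h.
Combined feed F7 = 2380 + 763.98 = 3144 lb/h.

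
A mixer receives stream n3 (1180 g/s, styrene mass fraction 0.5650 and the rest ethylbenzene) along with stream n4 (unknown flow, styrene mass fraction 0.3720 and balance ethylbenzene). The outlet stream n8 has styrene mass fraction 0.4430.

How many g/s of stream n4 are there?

2028 g/s

Let n4 be the unknown flow. Total out = 1180 + n4.
styrene balance: 666.7 + 0.372·n4 = 0.443·(1180 + n4)
(0.372 − 0.443)·n4 = 0.443×1180 − 666.7 = -143.96
n4 = -143.96 / -0.071 = 2027.6 g/s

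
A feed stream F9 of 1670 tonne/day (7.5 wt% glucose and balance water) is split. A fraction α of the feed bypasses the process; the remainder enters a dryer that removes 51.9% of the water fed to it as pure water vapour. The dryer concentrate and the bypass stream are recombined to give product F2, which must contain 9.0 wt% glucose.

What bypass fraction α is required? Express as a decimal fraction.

All 1670×0.075 = 125.25 tonne/day of glucose reaches F2, so F2 = 125.25/0.090 = 1391.7 tonne/day and vapour = 278.33 tonne/day.
The evaporator receives (1−α)·1670 of feed at 0.925 water and removes 0.519 of that water:
0.519×0.925×(1−α)×1670 = 278.33
(1−α) = 278.33/801.73 = 0.3472;  α = 0.6528.

0.653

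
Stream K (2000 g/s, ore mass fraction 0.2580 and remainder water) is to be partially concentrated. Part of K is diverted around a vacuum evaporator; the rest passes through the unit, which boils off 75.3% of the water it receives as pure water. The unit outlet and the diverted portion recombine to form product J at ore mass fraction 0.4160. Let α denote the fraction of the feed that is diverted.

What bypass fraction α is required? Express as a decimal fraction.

0.320

All 2000×0.258 = 516 g/s of ore reaches J, so J = 516/0.416 = 1240.4 g/s and vapour = 759.62 g/s.
The evaporator receives (1−α)·2000 of feed at 0.742 water and removes 0.753 of that water:
0.753×0.742×(1−α)×2000 = 759.62
(1−α) = 759.62/1117.5 = 0.6798;  α = 0.3202.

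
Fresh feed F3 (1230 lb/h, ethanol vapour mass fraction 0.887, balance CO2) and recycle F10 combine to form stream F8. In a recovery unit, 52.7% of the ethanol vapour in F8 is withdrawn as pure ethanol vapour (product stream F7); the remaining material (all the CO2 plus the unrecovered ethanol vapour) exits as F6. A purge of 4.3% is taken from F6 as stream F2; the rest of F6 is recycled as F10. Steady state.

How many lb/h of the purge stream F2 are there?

179.5 lb/h

CO2 enters only via F3 and leaves only via the purge: 1230×0.113 = 0.043×(CO2 in F6), and the recovery unit passes all CO2, so CO2 in F8 = CO2 in F6 = 3232.3 lb/h.
ethanol vapour in F8: m_A = 1230×0.887 + (1−0.043)·(1−0.527)·m_A, so m_A = 1091/0.5473 = 1993.3 lb/h.
F6 = (1−0.527)×1993.3 + 3232.3 = 4175.2 lb/h.
Purge F2 = 0.043×4175.2 = 179.53 lb/h.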